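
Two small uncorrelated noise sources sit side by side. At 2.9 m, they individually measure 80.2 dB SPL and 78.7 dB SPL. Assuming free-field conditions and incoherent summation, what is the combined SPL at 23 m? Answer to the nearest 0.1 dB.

64.5 dB SPL

Combined at 2.9 m: 10·log₁₀(10^(80.2/10)+10^(78.7/10)) = 82.52 dB SPL.
Then apply −20·log₁₀(23/2.9) = -17.99 dB → 64.5 dB SPL.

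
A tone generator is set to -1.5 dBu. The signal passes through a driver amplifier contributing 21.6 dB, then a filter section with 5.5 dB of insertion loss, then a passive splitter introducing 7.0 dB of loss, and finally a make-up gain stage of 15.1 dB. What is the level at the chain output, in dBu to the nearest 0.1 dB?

In dB, series stages simply add:
-1.5 + 21.6 − 5.5 − 7.0 + 15.1 = +22.7 dBu.

+22.7 dBu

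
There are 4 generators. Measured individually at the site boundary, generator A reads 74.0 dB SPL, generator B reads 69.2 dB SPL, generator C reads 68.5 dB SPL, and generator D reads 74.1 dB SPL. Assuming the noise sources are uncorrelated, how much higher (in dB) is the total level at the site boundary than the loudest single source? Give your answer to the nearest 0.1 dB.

4.1 dB

Add the sources as powers (linear), then convert back to dB:
L_total = 10·log₁₀(10^(74.0/10) + 10^(69.2/10) + 10^(68.5/10) + 10^(74.1/10)) = 78.21 dB SPL.
Excess over the loudest (74.1 dB): 78.21 − 74.1 = 4.1 dB.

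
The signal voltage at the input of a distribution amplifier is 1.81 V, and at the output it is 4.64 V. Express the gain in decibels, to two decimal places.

8.18 dB

Voltage ratio → dB uses the 20·log₁₀ form:
20·log₁₀(4.64/1.81) = 20·log₁₀(2.564) = 8.18 dB.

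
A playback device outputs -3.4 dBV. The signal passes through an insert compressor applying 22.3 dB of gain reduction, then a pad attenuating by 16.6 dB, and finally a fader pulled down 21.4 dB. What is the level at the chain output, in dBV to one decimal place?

Gain stages sum in dB:
-3.4 − 22.3 − 16.6 − 21.4 = -63.7 dBV.

-63.7 dBV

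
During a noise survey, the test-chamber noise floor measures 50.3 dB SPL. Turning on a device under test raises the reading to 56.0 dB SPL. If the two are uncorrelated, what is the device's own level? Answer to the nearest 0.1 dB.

54.6 dB SPL

Remove the background by subtracting linear intensities:
L_src = 10·log₁₀(10^(56.0/10) − 10^(50.3/10)) = 10·log₁₀(291000) = 54.6 dB SPL.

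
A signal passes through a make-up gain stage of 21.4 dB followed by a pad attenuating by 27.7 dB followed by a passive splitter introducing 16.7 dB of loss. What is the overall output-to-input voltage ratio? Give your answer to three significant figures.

Net gain = 21.4 + (−27.7) + (−16.7) = -23.0 dB.
Voltage ratio = 10^(-23.0/20) = 0.0708.

0.0708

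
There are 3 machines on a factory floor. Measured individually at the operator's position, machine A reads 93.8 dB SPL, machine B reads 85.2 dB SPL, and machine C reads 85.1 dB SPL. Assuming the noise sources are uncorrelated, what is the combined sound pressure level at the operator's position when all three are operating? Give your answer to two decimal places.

94.85 dB SPL

Uncorrelated sources add in intensity (power), not in dB.
L_total = 10·log₁₀(10^(93.8/10) + 10^(85.2/10) + 10^(85.1/10)) = 10·log₁₀(3054000000) = 94.85 dB SPL.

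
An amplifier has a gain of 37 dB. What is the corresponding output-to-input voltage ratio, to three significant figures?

Voltage ratio = 10^(dB/20).
10^(37/20) = 10^(1.850) = 70.8.

70.8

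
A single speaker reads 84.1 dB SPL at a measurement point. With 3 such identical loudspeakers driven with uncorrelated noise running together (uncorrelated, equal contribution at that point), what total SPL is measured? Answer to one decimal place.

88.9 dB SPL

3 equal incoherent sources raise the level by 10·log₁₀(3) = 4.77 dB.
L_total = 84.1 + 4.77 = 88.9 dB SPL.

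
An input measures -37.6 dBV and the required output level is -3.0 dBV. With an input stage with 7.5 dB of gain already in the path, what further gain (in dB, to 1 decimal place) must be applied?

27.1 dB

The required make-up gain is the shortfall in the dB sum.
G = -3.0 − (-37.6) − 7.5 = 27.1 dB.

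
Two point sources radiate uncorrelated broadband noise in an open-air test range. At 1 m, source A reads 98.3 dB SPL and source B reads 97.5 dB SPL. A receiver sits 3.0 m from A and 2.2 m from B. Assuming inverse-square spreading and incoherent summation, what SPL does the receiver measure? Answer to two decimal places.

At the listener: L_A = 98.3 − 20·log₁₀(3.0) = 88.758 dB; L_B = 97.5 − 20·log₁₀(2.2) = 90.652 dB.
Combined: 10·log₁₀(10^(88.758/10)+10^(90.652/10)) = 92.82 dB SPL.

92.82 dB SPL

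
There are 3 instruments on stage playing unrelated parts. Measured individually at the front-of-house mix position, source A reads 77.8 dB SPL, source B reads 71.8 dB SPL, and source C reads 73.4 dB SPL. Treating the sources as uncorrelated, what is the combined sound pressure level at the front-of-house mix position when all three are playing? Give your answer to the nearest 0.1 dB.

Uncorrelated sources add in intensity (power), not in dB.
L_total = 10·log₁₀(10^(77.8/10) + 10^(71.8/10) + 10^(73.4/10)) = 10·log₁₀(97270000) = 79.9 dB SPL.

79.9 dB SPL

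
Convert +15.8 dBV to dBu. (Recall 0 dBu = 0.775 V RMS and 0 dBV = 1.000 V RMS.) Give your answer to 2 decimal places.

+18.01 dBu

The offset between the scales is 20·log₁₀(0.775/1.000) = −2.214 dB.
So dBu = +15.8 + 2.214 = +18.01 dBu.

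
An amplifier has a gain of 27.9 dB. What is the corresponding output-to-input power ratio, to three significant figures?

617

Power ratio = 10^(dB/10).
10^(27.9/10) = 10^(2.790) = 617.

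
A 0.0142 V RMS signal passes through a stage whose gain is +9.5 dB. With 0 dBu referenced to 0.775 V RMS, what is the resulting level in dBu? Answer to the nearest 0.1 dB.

-25.2 dBu

Input level: 20·log₁₀(0.0142/0.775) = -34.74 dBu.
Output: -34.74 + 9.5 = -25.2 dBu.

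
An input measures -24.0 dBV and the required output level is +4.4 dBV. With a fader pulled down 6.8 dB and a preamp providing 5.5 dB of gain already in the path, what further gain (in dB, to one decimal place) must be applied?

29.7 dB

The required make-up gain is the shortfall in the dB sum.
G = +4.4 − (-24.0) + 6.8 − 5.5 = 29.7 dB.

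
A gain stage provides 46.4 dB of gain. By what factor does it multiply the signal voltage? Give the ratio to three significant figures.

Voltage ratio = 10^(dB/20).
10^(46.4/20) = 10^(2.320) = 209.

209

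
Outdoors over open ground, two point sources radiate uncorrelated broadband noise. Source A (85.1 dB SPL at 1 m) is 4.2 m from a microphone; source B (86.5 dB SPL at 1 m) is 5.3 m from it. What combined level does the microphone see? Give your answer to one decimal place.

75.3 dB SPL

At the listener: L_A = 85.1 − 20·log₁₀(4.2) = 72.64 dB; L_B = 86.5 − 20·log₁₀(5.3) = 72.01 dB.
Combined: 10·log₁₀(10^(72.64/10)+10^(72.01/10)) = 75.3 dB SPL.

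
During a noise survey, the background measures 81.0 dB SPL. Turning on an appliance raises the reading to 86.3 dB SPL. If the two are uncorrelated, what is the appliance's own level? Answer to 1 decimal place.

Remove the background by subtracting linear intensities:
L_src = 10·log₁₀(10^(86.3/10) − 10^(81.0/10)) = 10·log₁₀(300700000) = 84.8 dB SPL.

84.8 dB SPL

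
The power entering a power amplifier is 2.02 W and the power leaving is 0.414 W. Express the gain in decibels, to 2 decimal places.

-6.88 dB

Power ratio → dB uses the 10·log₁₀ form:
10·log₁₀(0.414/2.02) = 10·log₁₀(0.2050) = -6.88 dB.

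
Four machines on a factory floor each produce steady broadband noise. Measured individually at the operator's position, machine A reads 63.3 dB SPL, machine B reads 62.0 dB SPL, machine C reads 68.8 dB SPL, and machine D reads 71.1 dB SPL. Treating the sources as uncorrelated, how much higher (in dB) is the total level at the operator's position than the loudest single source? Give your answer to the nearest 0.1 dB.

Uncorrelated sources add in intensity (power), not in dB.
L_total = 10·log₁₀(10^(63.3/10) + 10^(62.0/10) + 10^(68.8/10) + 10^(71.1/10)) = 73.84 dB SPL.
Excess over the loudest (71.1 dB): 73.84 − 71.1 = 2.7 dB.

2.7 dB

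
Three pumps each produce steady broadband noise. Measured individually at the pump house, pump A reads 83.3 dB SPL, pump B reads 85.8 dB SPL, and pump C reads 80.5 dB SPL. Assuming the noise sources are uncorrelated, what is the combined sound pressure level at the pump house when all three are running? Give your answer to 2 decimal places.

Uncorrelated sources add in intensity (power), not in dB.
L_total = 10·log₁₀(10^(83.3/10) + 10^(85.8/10) + 10^(80.5/10)) = 10·log₁₀(706200000) = 88.49 dB SPL.

88.49 dB SPL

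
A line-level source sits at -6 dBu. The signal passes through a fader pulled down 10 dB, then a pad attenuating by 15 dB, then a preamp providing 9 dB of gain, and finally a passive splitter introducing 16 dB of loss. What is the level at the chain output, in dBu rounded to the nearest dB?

-38 dBu

In dB, series stages simply add:
-6 − 10 − 15 + 9 − 16 = -38 dBu.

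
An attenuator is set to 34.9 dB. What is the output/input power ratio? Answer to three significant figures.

0.000324

Power ratio = 10^(dB/10).
10^(-34.9/10) = 10^(-3.490) = 0.000324.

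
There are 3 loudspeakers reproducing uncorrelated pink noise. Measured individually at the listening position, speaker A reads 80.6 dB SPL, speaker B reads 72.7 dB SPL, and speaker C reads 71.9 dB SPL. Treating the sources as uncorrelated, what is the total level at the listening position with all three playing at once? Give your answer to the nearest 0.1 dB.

81.7 dB SPL

Incoherent sources sum as intensities:
L_total = 10·log₁₀(10^(80.6/10) + 10^(72.7/10) + 10^(71.9/10)) = 10·log₁₀(148900000) = 81.7 dB SPL.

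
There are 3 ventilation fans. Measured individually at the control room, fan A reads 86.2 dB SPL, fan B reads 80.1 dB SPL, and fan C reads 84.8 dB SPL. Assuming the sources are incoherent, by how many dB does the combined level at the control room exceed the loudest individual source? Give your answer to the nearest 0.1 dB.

2.9 dB

Uncorrelated sources add in intensity (power), not in dB.
L_total = 10·log₁₀(10^(86.2/10) + 10^(80.1/10) + 10^(84.8/10)) = 89.14 dB SPL.
Excess over the loudest (86.2 dB): 89.14 − 86.2 = 2.9 dB.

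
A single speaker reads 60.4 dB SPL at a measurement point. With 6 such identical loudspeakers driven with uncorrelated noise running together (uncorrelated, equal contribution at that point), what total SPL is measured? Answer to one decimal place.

6 equal incoherent sources raise the level by 10·log₁₀(6) = 7.78 dB.
L_total = 60.4 + 7.78 = 68.2 dB SPL.

68.2 dB SPL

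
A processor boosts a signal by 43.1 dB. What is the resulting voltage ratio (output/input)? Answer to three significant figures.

143

Voltage ratio = 10^(dB/20).
10^(43.1/20) = 10^(2.155) = 143.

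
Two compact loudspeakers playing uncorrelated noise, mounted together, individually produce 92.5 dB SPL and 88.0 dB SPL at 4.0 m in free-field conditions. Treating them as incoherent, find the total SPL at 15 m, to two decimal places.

Combined at 4.0 m: 10·log₁₀(10^(92.5/10)+10^(88.0/10)) = 93.819 dB SPL.
Then apply −20·log₁₀(15/4.0) = -11.481 dB → 82.34 dB SPL.

82.34 dB SPL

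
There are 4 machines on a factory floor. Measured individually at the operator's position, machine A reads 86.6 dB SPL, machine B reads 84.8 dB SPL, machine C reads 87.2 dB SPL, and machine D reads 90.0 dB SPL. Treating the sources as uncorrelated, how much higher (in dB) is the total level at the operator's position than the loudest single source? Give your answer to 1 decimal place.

3.6 dB

Add the sources as powers (linear), then convert back to dB:
L_total = 10·log₁₀(10^(86.6/10) + 10^(84.8/10) + 10^(87.2/10) + 10^(90.0/10)) = 93.59 dB SPL.
Excess over the loudest (90.0 dB): 93.59 − 90.0 = 3.6 dB.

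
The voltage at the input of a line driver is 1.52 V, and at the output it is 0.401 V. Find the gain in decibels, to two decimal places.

-11.57 dB

Voltage ratio → dB uses the 20·log₁₀ form:
20·log₁₀(0.401/1.52) = 20·log₁₀(0.2638) = -11.57 dB.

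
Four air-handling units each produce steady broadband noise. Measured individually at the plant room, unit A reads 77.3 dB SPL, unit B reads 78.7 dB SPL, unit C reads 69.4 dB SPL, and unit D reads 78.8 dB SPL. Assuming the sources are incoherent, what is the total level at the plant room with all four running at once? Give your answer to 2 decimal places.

83.27 dB SPL

Incoherent sources sum as intensities:
L_total = 10·log₁₀(10^(77.3/10) + 10^(78.7/10) + 10^(69.4/10) + 10^(78.8/10)) = 10·log₁₀(212400000) = 83.27 dB SPL.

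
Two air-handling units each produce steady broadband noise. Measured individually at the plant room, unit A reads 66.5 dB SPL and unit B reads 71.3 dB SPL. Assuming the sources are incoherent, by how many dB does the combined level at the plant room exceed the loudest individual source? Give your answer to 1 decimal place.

1.2 dB

Uncorrelated sources add in intensity (power), not in dB.
L_total = 10·log₁₀(10^(66.5/10) + 10^(71.3/10)) = 72.54 dB SPL.
Excess over the loudest (71.3 dB): 72.54 − 71.3 = 1.2 dB.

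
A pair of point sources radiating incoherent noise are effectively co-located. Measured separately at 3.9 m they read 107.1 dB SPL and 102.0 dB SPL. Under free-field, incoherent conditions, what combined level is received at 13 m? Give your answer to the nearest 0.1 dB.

Combined at 3.9 m: 10·log₁₀(10^(107.1/10)+10^(102.0/10)) = 108.27 dB SPL.
Then apply −20·log₁₀(13/3.9) = -10.46 dB → 97.8 dB SPL.

97.8 dB SPL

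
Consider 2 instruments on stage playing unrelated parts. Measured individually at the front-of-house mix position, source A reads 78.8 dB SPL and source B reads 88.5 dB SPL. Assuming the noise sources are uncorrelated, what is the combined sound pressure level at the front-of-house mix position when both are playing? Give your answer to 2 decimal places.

88.94 dB SPL

Incoherent sources sum as intensities:
L_total = 10·log₁₀(10^(78.8/10) + 10^(88.5/10)) = 10·log₁₀(783800000) = 88.94 dB SPL.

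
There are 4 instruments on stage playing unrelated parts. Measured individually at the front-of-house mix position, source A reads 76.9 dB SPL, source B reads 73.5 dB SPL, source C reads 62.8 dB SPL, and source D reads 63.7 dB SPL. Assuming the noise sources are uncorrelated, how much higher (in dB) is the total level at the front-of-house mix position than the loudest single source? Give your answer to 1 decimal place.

1.9 dB

Add the sources as powers (linear), then convert back to dB:
L_total = 10·log₁₀(10^(76.9/10) + 10^(73.5/10) + 10^(62.8/10) + 10^(63.7/10)) = 78.79 dB SPL.
Excess over the loudest (76.9 dB): 78.79 − 76.9 = 1.9 dB.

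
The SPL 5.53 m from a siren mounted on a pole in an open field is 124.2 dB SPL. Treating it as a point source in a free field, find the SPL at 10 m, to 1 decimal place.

Free-field point source: level drops by 20·log₁₀ of the distance ratio.
ΔL = −20·log₁₀(10/5.53) = -5.15 dB, so L₂ = 124.2 + (-5.15) = 119.1 dB SPL.

119.1 dB SPL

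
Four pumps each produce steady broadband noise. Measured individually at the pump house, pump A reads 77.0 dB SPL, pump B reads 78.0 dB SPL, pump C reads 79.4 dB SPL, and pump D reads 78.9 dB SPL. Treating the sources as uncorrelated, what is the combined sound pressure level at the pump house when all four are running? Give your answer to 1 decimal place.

84.4 dB SPL

Add the sources as powers (linear), then convert back to dB:
L_total = 10·log₁₀(10^(77.0/10) + 10^(78.0/10) + 10^(79.4/10) + 10^(78.9/10)) = 10·log₁₀(277900000) = 84.4 dB SPL.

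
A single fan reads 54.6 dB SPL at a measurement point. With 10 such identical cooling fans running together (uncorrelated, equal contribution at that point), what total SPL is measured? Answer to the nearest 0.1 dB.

10 equal incoherent sources raise the level by 10·log₁₀(10) = 10.00 dB.
L_total = 54.6 + 10.00 = 64.6 dB SPL.

64.6 dB SPL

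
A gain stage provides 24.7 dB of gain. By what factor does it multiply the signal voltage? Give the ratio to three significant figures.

17.2

Voltage ratio = 10^(dB/20).
10^(24.7/20) = 10^(1.235) = 17.2.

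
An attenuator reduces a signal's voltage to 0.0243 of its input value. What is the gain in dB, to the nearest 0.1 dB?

Voltage ratio → dB uses the 20·log₁₀ form:
20·log₁₀(0.0243) = -32.3 dB.

-32.3 dB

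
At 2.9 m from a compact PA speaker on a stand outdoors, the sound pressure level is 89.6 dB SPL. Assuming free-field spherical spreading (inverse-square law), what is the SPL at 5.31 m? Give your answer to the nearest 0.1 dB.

For a point source in a free field, ΔL = −20·log₁₀(d₂/d₁).
ΔL = −20·log₁₀(5.31/2.9) = -5.25 dB, so L₂ = 89.6 + (-5.25) = 84.3 dB SPL.

84.3 dB SPL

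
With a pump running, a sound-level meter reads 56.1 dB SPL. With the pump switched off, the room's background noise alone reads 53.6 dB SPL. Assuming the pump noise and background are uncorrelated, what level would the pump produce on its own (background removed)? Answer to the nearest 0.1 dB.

Subtract intensities: L_src = 10·log₁₀(10^(L_total/10) − 10^(L_bg/10)).
L_src = 10·log₁₀(10^(56.1/10) − 10^(53.6/10)) = 10·log₁₀(178300) = 52.5 dB SPL.

52.5 dB SPL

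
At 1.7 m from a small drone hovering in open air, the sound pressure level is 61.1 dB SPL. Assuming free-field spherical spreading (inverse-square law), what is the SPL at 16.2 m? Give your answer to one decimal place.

41.5 dB SPL

For a point source in a free field, ΔL = −20·log₁₀(d₂/d₁).
ΔL = −20·log₁₀(16.2/1.7) = -19.58 dB, so L₂ = 61.1 + (-19.58) = 41.5 dB SPL.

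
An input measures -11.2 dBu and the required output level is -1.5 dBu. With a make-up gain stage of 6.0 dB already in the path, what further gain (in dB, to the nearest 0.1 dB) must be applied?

3.7 dB

The required make-up gain is the shortfall in the dB sum.
G = -1.5 − (-11.2) − 6.0 = 3.7 dB.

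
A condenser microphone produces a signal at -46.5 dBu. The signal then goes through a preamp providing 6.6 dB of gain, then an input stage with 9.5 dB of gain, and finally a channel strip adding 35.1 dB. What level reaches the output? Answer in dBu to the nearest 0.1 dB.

+4.7 dBu

Cascaded gains and losses add directly in dB.
-46.5 + 6.6 + 9.5 + 35.1 = +4.7 dBu.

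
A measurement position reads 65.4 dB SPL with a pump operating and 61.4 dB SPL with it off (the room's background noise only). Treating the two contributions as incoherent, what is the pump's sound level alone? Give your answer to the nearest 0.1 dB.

Background correction is a power subtraction:
L_src = 10·log₁₀(10^(65.4/10) − 10^(61.4/10)) = 10·log₁₀(2087000) = 63.2 dB SPL.

63.2 dB SPL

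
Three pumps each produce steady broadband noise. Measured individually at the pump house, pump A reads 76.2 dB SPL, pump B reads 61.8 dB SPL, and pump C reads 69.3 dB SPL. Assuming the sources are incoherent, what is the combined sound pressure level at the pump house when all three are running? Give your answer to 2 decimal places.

Uncorrelated sources add in intensity (power), not in dB.
L_total = 10·log₁₀(10^(76.2/10) + 10^(61.8/10) + 10^(69.3/10)) = 10·log₁₀(51710000) = 77.14 dB SPL.

77.14 dB SPL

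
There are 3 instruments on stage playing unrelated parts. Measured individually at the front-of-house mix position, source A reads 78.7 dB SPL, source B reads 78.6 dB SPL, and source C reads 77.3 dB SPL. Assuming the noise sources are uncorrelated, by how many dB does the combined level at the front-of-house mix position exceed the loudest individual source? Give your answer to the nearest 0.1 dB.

Add the sources as powers (linear), then convert back to dB:
L_total = 10·log₁₀(10^(78.7/10) + 10^(78.6/10) + 10^(77.3/10)) = 83.02 dB SPL.
Excess over the loudest (78.7 dB): 83.02 − 78.7 = 4.3 dB.

4.3 dB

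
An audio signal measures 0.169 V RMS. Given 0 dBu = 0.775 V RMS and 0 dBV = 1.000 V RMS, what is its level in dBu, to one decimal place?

-13.2 dBu

dBu = 20·log₁₀(V / 0.775 V).
20·log₁₀(0.169/0.775) = -13.2 dBu.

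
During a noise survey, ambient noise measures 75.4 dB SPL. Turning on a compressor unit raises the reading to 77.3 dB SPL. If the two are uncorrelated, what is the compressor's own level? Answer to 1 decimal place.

Remove the background by subtracting linear intensities:
L_src = 10·log₁₀(10^(77.3/10) − 10^(75.4/10)) = 10·log₁₀(19030000) = 72.8 dB SPL.

72.8 dB SPL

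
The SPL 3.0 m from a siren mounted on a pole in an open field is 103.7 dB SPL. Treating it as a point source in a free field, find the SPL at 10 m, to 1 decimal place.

For a point source in a free field, ΔL = −20·log₁₀(d₂/d₁).
ΔL = −20·log₁₀(10/3.0) = -10.46 dB, so L₂ = 103.7 + (-10.46) = 93.2 dB SPL.

93.2 dB SPL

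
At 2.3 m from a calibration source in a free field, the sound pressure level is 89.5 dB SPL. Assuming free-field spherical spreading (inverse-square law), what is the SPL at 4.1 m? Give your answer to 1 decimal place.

84.5 dB SPL

Free-field point source: level drops by 20·log₁₀ of the distance ratio.
ΔL = −20·log₁₀(4.1/2.3) = -5.02 dB, so L₂ = 89.5 + (-5.02) = 84.5 dB SPL.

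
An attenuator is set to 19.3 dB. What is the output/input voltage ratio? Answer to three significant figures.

0.108

Voltage ratio = 10^(dB/20).
10^(-19.3/20) = 10^(-0.9650) = 0.108.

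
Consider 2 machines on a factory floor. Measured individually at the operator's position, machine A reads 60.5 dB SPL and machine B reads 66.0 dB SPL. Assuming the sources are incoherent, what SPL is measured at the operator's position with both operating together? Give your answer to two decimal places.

Add the sources as powers (linear), then convert back to dB:
L_total = 10·log₁₀(10^(60.5/10) + 10^(66.0/10)) = 10·log₁₀(5103000) = 67.08 dB SPL.

67.08 dB SPL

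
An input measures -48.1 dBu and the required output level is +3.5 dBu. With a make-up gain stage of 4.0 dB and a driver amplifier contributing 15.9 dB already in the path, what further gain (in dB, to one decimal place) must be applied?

31.7 dB

The required make-up gain is the shortfall in the dB sum.
G = +3.5 − (-48.1) − 4.0 − 15.9 = 31.7 dB.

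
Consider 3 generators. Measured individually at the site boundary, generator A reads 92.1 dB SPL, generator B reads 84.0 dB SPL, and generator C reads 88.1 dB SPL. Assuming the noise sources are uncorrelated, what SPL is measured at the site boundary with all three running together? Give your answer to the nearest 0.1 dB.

Add the sources as powers (linear), then convert back to dB:
L_total = 10·log₁₀(10^(92.1/10) + 10^(84.0/10) + 10^(88.1/10)) = 10·log₁₀(2519000000) = 94.0 dB SPL.

94.0 dB SPL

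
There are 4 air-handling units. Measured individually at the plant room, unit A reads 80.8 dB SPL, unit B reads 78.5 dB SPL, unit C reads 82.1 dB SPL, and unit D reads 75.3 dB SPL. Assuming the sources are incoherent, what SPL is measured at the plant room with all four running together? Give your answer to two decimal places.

Add the sources as powers (linear), then convert back to dB:
L_total = 10·log₁₀(10^(80.8/10) + 10^(78.5/10) + 10^(82.1/10) + 10^(75.3/10)) = 10·log₁₀(387100000) = 85.88 dB SPL.

85.88 dB SPL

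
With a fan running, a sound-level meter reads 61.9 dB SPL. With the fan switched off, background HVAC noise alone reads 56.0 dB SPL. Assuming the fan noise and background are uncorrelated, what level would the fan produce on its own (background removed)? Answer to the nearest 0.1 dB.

Subtract intensities: L_src = 10·log₁₀(10^(L_total/10) − 10^(L_bg/10)).
L_src = 10·log₁₀(10^(61.9/10) − 10^(56.0/10)) = 10·log₁₀(1151000) = 60.6 dB SPL.

60.6 dB SPL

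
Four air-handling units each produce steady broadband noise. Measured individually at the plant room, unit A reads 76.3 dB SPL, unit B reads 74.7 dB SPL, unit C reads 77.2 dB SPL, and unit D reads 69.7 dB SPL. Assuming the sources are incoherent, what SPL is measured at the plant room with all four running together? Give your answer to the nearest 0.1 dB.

Incoherent sources sum as intensities:
L_total = 10·log₁₀(10^(76.3/10) + 10^(74.7/10) + 10^(77.2/10) + 10^(69.7/10)) = 10·log₁₀(134000000) = 81.3 dB SPL.

81.3 dB SPL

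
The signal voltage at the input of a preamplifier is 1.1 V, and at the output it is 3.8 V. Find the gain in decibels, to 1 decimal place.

Voltage is an amplitude quantity, so gain = 20·log₁₀(V_out/V_in).
20·log₁₀(3.8/1.1) = 20·log₁₀(3.455) = 10.8 dB.

10.8 dB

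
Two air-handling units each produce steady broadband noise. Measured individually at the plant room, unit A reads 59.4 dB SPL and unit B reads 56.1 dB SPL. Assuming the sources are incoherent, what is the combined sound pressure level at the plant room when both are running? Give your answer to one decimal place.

61.1 dB SPL

Incoherent sources sum as intensities:
L_total = 10·log₁₀(10^(59.4/10) + 10^(56.1/10)) = 10·log₁₀(1278000) = 61.1 dB SPL.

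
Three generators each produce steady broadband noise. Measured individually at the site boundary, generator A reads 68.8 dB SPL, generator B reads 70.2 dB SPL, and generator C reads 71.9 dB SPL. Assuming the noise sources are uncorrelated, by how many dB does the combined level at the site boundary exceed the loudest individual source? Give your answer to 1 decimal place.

3.4 dB

Incoherent sources sum as intensities:
L_total = 10·log₁₀(10^(68.8/10) + 10^(70.2/10) + 10^(71.9/10)) = 75.26 dB SPL.
Excess over the loudest (71.9 dB): 75.26 − 71.9 = 3.4 dB.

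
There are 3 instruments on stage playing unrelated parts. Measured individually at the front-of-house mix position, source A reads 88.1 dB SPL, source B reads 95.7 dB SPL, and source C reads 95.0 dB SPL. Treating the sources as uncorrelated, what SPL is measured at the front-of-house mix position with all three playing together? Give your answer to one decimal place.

98.8 dB SPL

Add the sources as powers (linear), then convert back to dB:
L_total = 10·log₁₀(10^(88.1/10) + 10^(95.7/10) + 10^(95.0/10)) = 10·log₁₀(7523000000) = 98.8 dB SPL.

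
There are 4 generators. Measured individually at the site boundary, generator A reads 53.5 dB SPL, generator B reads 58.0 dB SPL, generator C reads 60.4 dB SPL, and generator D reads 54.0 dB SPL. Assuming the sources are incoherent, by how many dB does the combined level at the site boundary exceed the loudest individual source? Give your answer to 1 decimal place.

Incoherent sources sum as intensities:
L_total = 10·log₁₀(10^(53.5/10) + 10^(58.0/10) + 10^(60.4/10) + 10^(54.0/10)) = 63.43 dB SPL.
Excess over the loudest (60.4 dB): 63.43 − 60.4 = 3.0 dB.

3.0 dB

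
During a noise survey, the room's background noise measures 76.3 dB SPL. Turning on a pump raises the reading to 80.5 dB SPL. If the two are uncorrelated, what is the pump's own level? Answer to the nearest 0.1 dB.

78.4 dB SPL

Subtract intensities: L_src = 10·log₁₀(10^(L_total/10) − 10^(L_bg/10)).
L_src = 10·log₁₀(10^(80.5/10) − 10^(76.3/10)) = 10·log₁₀(69540000) = 78.4 dB SPL.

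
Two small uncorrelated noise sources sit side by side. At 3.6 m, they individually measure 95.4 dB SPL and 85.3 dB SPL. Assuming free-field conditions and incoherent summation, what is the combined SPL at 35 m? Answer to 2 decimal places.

76.05 dB SPL

Combined at 3.6 m: 10·log₁₀(10^(95.4/10)+10^(85.3/10)) = 95.805 dB SPL.
Then apply −20·log₁₀(35/3.6) = -19.755 dB → 76.05 dB SPL.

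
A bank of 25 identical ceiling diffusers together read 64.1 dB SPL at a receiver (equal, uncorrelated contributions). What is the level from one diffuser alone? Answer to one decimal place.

50.1 dB SPL

25 equal incoherent sources add 10·log₁₀(25) = 13.98 dB over one source.
L_one = 64.1 − 13.98 = 50.1 dB SPL.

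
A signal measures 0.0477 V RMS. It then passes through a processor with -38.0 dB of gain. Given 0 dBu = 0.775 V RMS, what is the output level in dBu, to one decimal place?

Input level: 20·log₁₀(0.0477/0.775) = -24.22 dBu.
Output: -24.22 − 38.0 = -62.2 dBu.

-62.2 dBu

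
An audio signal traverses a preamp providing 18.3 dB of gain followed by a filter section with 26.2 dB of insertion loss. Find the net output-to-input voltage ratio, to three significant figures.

0.403

Net gain = 18.3 + (−26.2) = -7.9 dB.
Voltage ratio = 10^(-7.9/20) = 0.403.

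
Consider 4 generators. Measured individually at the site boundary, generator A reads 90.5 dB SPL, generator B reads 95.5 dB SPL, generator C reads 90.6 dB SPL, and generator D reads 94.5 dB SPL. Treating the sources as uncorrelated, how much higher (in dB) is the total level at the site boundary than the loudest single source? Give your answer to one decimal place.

3.9 dB

Add the sources as powers (linear), then convert back to dB:
L_total = 10·log₁₀(10^(90.5/10) + 10^(95.5/10) + 10^(90.6/10) + 10^(94.5/10)) = 99.36 dB SPL.
Excess over the loudest (95.5 dB): 99.36 − 95.5 = 3.9 dB.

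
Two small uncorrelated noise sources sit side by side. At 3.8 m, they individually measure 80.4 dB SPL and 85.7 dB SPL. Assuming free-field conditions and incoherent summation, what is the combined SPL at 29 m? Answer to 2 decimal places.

69.17 dB SPL

Combined at 3.8 m: 10·log₁₀(10^(80.4/10)+10^(85.7/10)) = 86.823 dB SPL.
Then apply −20·log₁₀(29/3.8) = -17.652 dB → 69.17 dB SPL.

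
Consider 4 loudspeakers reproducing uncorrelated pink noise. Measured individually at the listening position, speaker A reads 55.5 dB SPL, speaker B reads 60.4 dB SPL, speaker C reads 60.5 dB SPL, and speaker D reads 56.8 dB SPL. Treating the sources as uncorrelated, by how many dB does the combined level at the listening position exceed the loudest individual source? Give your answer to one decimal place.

4.3 dB

Add the sources as powers (linear), then convert back to dB:
L_total = 10·log₁₀(10^(55.5/10) + 10^(60.4/10) + 10^(60.5/10) + 10^(56.8/10)) = 64.85 dB SPL.
Excess over the loudest (60.5 dB): 64.85 − 60.5 = 4.3 dB.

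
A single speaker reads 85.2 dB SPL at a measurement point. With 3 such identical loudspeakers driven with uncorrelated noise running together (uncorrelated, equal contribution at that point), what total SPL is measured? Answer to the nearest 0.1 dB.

90.0 dB SPL

3 equal incoherent sources raise the level by 10·log₁₀(3) = 4.77 dB.
L_total = 85.2 + 4.77 = 90.0 dB SPL.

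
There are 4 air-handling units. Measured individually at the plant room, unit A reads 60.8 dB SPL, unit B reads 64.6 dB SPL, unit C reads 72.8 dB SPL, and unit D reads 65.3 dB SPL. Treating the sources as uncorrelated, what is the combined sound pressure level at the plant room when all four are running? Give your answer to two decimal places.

74.24 dB SPL

Incoherent sources sum as intensities:
L_total = 10·log₁₀(10^(60.8/10) + 10^(64.6/10) + 10^(72.8/10) + 10^(65.3/10)) = 10·log₁₀(26530000) = 74.24 dB SPL.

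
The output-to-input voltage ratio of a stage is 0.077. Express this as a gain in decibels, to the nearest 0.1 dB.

For a voltage ratio, dB = 20·log₁₀(V₂/V₁).
20·log₁₀(0.077) = -22.3 dB.

-22.3 dB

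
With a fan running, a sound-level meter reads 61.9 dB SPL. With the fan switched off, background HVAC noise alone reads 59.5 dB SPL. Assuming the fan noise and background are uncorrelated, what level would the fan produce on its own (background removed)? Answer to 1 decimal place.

58.2 dB SPL

Remove the background by subtracting linear intensities:
L_src = 10·log₁₀(10^(61.9/10) − 10^(59.5/10)) = 10·log₁₀(657600) = 58.2 dB SPL.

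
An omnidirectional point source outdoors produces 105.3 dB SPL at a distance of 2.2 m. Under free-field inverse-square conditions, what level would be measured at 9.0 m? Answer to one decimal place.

93.1 dB SPL

Inverse-square spreading gives ΔL = −20·log₁₀(d₂/d₁).
ΔL = −20·log₁₀(9.0/2.2) = -12.24 dB, so L₂ = 105.3 + (-12.24) = 93.1 dB SPL.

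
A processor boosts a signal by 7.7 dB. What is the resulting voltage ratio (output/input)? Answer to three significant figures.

2.43

Voltage ratio = 10^(dB/20).
10^(7.7/20) = 10^(0.3850) = 2.43.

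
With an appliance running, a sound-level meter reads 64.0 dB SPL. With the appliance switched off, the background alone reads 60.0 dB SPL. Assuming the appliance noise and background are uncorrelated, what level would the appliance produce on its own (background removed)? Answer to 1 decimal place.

Remove the background by subtracting linear intensities:
L_src = 10·log₁₀(10^(64.0/10) − 10^(60.0/10)) = 10·log₁₀(1512000) = 61.8 dB SPL.

61.8 dB SPL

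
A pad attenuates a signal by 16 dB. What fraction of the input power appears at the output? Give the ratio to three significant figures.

0.0251

Power ratio = 10^(dB/10).
10^(-16/10) = 10^(-1.600) = 0.0251.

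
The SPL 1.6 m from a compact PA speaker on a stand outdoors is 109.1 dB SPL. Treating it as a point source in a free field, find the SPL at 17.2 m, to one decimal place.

88.5 dB SPL

Inverse-square spreading gives ΔL = −20·log₁₀(d₂/d₁).
ΔL = −20·log₁₀(17.2/1.6) = -20.63 dB, so L₂ = 109.1 + (-20.63) = 88.5 dB SPL.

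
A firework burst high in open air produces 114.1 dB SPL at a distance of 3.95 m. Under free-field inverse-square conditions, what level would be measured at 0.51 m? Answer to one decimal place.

Free-field point source: level drops by 20·log₁₀ of the distance ratio.
ΔL = −20·log₁₀(0.51/3.95) = 17.78 dB, so L₂ = 114.1 + (17.78) = 131.9 dB SPL.

131.9 dB SPL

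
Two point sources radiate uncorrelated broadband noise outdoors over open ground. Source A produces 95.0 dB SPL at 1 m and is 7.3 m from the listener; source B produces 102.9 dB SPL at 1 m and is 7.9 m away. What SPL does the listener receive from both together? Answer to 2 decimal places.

85.70 dB SPL

At the listener: L_A = 95.0 − 20·log₁₀(7.3) = 77.734 dB; L_B = 102.9 − 20·log₁₀(7.9) = 84.947 dB.
Combined: 10·log₁₀(10^(77.734/10)+10^(84.947/10)) = 85.70 dB SPL.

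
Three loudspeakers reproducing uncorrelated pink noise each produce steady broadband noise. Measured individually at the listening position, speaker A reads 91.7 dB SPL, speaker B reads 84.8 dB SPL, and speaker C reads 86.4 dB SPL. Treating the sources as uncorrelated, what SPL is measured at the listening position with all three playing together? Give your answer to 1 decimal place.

Uncorrelated sources add in intensity (power), not in dB.
L_total = 10·log₁₀(10^(91.7/10) + 10^(84.8/10) + 10^(86.4/10)) = 10·log₁₀(2218000000) = 93.5 dB SPL.

93.5 dB SPL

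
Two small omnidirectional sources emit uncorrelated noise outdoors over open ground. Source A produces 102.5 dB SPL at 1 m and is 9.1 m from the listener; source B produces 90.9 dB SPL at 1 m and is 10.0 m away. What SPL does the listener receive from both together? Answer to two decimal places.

83.56 dB SPL

At the listener: L_A = 102.5 − 20·log₁₀(9.1) = 83.319 dB; L_B = 90.9 − 20·log₁₀(10.0) = 70.900 dB.
Combined: 10·log₁₀(10^(83.319/10)+10^(70.900/10)) = 83.56 dB SPL.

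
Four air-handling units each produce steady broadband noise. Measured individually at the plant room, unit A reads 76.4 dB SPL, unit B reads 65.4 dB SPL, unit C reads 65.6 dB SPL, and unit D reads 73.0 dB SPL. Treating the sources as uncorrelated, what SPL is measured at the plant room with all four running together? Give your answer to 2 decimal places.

78.49 dB SPL

Incoherent sources sum as intensities:
L_total = 10·log₁₀(10^(76.4/10) + 10^(65.4/10) + 10^(65.6/10) + 10^(73.0/10)) = 10·log₁₀(70700000) = 78.49 dB SPL.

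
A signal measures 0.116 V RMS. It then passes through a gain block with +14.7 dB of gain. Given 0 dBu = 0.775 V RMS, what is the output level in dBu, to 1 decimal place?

-1.8 dBu

Input level: 20·log₁₀(0.116/0.775) = -16.50 dBu.
Output: -16.50 + 14.7 = -1.8 dBu.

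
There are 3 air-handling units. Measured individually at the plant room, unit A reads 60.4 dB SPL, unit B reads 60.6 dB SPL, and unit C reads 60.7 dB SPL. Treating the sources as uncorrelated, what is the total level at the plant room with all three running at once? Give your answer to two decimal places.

Incoherent sources sum as intensities:
L_total = 10·log₁₀(10^(60.4/10) + 10^(60.6/10) + 10^(60.7/10)) = 10·log₁₀(3420000) = 65.34 dB SPL.

65.34 dB SPL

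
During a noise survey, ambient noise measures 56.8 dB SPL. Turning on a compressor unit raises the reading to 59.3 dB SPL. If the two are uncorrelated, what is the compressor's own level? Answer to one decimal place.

Remove the background by subtracting linear intensities:
L_src = 10·log₁₀(10^(59.3/10) − 10^(56.8/10)) = 10·log₁₀(372500) = 55.7 dB SPL.

55.7 dB SPL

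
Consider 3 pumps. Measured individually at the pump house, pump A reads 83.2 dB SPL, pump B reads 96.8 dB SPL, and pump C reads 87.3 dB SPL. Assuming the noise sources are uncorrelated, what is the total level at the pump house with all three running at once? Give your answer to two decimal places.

Incoherent sources sum as intensities:
L_total = 10·log₁₀(10^(83.2/10) + 10^(96.8/10) + 10^(87.3/10)) = 10·log₁₀(5532000000) = 97.43 dB SPL.

97.43 dB SPL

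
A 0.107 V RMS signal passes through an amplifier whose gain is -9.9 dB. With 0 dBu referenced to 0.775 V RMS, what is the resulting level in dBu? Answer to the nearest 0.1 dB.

Input level: 20·log₁₀(0.107/0.775) = -17.20 dBu.
Output: -17.20 − 9.9 = -27.1 dBu.

-27.1 dBu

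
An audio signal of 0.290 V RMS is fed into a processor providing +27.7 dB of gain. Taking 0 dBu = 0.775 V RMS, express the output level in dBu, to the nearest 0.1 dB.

Input level: 20·log₁₀(0.290/0.775) = -8.54 dBu.
Output: -8.54 + 27.7 = +19.2 dBu.

+19.2 dBu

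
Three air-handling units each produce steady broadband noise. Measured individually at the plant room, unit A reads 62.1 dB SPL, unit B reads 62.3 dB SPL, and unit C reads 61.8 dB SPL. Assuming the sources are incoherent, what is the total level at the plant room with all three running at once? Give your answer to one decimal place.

66.8 dB SPL

Incoherent sources sum as intensities:
L_total = 10·log₁₀(10^(62.1/10) + 10^(62.3/10) + 10^(61.8/10)) = 10·log₁₀(4834000) = 66.8 dB SPL.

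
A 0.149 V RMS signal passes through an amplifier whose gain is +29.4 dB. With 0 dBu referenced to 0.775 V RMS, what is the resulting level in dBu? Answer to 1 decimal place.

+15.1 dBu

Input level: 20·log₁₀(0.149/0.775) = -14.32 dBu.
Output: -14.32 + 29.4 = +15.1 dBu.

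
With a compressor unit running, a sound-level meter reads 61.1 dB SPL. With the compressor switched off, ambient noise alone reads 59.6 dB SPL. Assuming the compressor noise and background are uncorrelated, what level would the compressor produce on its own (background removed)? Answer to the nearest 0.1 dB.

55.8 dB SPL

Background correction is a power subtraction:
L_src = 10·log₁₀(10^(61.1/10) − 10^(59.6/10)) = 10·log₁₀(376200) = 55.8 dB SPL.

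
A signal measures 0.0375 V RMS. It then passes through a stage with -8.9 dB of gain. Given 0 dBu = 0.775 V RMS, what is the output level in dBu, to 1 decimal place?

-35.2 dBu

Input level: 20·log₁₀(0.0375/0.775) = -26.31 dBu.
Output: -26.31 − 8.9 = -35.2 dBu.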